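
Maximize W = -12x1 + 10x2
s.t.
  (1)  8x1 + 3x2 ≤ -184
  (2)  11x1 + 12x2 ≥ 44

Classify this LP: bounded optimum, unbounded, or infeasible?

unbounded

From the feasible point (-260/7, 264/7), moving in the direction (-3, 8) keeps every constraint satisfied while W increases without bound.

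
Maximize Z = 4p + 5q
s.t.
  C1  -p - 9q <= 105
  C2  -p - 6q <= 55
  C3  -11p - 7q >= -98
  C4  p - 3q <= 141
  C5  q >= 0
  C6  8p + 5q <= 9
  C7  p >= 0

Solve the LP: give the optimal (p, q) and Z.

Feasible corners and Z = 4p + 5q:
  (9/8, 0) → Z = 9/2
  (0, 0) → Z = 0
  (0, 9/5) → Z = 9

The optimum lies where 8p + 5q = 9 and p = 0.
Solving simultaneously gives p = 0, q = 9/5.

p = 0, q = 9/5, maximum Z = 9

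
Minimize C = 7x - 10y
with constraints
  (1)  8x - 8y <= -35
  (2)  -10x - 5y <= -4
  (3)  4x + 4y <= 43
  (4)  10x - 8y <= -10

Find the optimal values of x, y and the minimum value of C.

x = -199/20, y = 207/10, minimum C = -5533/20

Vertices and C = 7x - 10y:
  (-143/120, 191/60) → C = -1607/40
  (51/16, 121/16) → C = -853/16
  (-199/20, 207/10) → C = -5533/20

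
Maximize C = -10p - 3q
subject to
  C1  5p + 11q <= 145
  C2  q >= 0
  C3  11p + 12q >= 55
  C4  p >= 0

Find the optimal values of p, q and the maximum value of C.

Vertices and C = -10p - 3q:
  (29, 0) → C = -290
  (0, 145/11) → C = -435/11
  (5, 0) → C = -50
  (0, 55/12) → C = -55/4

p = 0, q = 55/12, maximum C = -55/4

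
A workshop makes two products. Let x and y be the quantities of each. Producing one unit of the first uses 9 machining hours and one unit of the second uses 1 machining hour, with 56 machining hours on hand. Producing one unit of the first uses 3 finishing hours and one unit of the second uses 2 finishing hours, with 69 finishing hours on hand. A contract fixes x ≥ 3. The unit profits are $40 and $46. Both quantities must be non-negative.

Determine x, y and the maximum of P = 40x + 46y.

x = 3, y = 29, maximum P = 1454

Extreme points and P = 40x + 46y:
  (56/9, 0) → P = 2240/9
  (3, 0) → P = 120
  (3, 29) → P = 1454

The binding constraints are 9x + y = 56 and x = 3.
Solving simultaneously gives x = 3, y = 29.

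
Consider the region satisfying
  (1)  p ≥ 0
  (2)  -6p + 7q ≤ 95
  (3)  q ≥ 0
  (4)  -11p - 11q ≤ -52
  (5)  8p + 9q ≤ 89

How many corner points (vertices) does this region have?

4

Of the 10 pairwise boundary intersections, those satisfying every inequality are:
  (0, 52/11)
  (0, 89/9)
  (52/11, 0)
  (89/8, 0)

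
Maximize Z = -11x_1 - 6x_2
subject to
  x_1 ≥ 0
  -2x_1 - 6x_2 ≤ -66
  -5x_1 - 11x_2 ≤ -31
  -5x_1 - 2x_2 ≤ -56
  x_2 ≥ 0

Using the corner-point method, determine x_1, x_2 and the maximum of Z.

Vertices and Z = -11x_1 - 6x_2:
  (0, 28) → Z = -168
  (102/13, 109/13) → Z = -1776/13
  (33, 0) → Z = -363
The feasible region is unbounded (it extends along (0, 1), (1, 0)), but Z strictly decreases along every unbounded feasible direction, so there is no improving ray and the maximum is attained at a vertex.

The binding constraints are -2x_1 - 6x_2 = -66 and -5x_1 - 2x_2 = -56.
Solving simultaneously gives x_1 = 102/13, x_2 = 109/13.

x_1 = 102/13, x_2 = 109/13, maximum Z = -1776/13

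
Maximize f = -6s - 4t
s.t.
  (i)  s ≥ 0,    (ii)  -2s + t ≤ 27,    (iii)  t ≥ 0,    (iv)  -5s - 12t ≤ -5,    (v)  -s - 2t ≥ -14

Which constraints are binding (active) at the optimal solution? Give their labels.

Extreme points and f = -6s - 4t:
  (0, 5/12) → f = -5/3
  (0, 7) → f = -28
  (1, 0) → f = -6
  (14, 0) → f = -84

The maximum is at (0, 5/12). Substituting into each constraint, equality holds for (i) and (iv); the remaining constraints have slack.

(i) and (iv)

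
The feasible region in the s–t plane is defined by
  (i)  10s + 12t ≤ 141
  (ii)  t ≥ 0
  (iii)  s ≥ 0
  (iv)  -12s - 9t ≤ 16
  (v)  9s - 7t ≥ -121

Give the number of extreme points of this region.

The feasible vertices (each the meet of two boundaries and inside every other half-plane) are:
  (141/10, 0)
  (0, 47/4)
  (0, 0)

3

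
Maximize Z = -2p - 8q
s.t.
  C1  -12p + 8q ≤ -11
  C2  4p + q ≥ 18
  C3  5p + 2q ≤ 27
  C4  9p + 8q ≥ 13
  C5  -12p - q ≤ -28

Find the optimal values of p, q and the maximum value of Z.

p = 95/11, q = -89/11, maximum Z = 522/11

Vertices and Z = -2p - 8q:
  (155/44, 43/11) → Z = -843/22
  (119/32, 269/64) → Z = -657/16
  (131/23, -110/23) → Z = 618/23
  (95/11, -89/11) → Z = 522/11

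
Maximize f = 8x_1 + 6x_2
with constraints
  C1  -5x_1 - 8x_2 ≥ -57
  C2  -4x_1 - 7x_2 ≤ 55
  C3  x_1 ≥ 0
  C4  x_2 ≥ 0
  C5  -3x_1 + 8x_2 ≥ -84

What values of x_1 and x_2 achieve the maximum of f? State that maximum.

Vertices and f = 8x_1 + 6x_2:
  (0, 57/8) → f = 171/4
  (57/5, 0) → f = 456/5
  (0, 0) → f = 0

The optimum lies where -5x_1 - 8x_2 = -57 and x_2 = 0.
Solving simultaneously gives x_1 = 57/5, x_2 = 0.

x_1 = 57/5, x_2 = 0, maximum f = 456/5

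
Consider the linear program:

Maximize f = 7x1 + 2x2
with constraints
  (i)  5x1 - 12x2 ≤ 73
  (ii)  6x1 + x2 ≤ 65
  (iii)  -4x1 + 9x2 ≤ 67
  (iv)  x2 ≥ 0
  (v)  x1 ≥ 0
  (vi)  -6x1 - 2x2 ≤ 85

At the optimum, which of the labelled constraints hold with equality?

(ii) and (iii)

Feasible corners and f = 7x1 + 2x2:
  (259/29, 331/29) → f = 2475/29
  (65/6, 0) → f = 455/6
  (0, 67/9) → f = 134/9
  (0, 0) → f = 0

The maximum is at (259/29, 331/29). Substituting into each constraint, equality holds for (ii) and (iii); the remaining constraints have slack.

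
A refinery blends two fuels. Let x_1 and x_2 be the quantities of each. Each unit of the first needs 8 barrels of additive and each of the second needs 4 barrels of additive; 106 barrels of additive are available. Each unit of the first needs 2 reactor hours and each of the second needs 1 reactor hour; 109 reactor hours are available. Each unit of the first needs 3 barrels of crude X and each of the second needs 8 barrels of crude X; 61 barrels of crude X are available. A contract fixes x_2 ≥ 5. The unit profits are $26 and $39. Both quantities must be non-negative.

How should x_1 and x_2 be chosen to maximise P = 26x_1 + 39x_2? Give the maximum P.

x_1 = 7, x_2 = 5, maximum P = 377

Corner points and P = 26x_1 + 39x_2:
  (0, 61/8) → P = 2379/8
  (0, 5) → P = 195
  (7, 5) → P = 377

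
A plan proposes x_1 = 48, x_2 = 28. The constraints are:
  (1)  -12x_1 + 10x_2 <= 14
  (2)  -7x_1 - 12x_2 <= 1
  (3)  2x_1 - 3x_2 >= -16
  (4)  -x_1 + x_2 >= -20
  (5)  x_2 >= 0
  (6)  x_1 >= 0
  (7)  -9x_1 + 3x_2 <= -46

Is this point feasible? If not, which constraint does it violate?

(1): -296 ≤ 14 ✓
(2): -672 ≤ 1 ✓
(3): 12 ≥ -16 ✓
(4): -20 ≥ -20 ✓
(5): 28 ≥ 0 ✓
(6): 48 ≥ 0 ✓
(7): -348 ≤ -46 ✓

feasible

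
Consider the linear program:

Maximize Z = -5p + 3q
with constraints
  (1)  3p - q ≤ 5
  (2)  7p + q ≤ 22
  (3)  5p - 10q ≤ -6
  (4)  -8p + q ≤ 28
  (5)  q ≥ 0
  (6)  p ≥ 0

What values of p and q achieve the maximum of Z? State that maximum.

At the optimal vertex, 7p + q = 22 and p = 0.
Solving simultaneously gives p = 0, q = 22.

p = 0, q = 22, maximum Z = 66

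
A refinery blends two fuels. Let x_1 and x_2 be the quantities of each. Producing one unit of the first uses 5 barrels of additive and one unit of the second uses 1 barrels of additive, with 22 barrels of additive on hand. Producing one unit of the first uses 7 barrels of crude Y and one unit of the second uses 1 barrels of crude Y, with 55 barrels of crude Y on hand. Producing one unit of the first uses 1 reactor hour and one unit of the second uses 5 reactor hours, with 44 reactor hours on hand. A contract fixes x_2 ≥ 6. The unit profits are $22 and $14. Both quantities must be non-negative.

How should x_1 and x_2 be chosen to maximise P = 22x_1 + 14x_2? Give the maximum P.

x_1 = 11/4, x_2 = 33/4, maximum P = 176

Corner points and P = 22x_1 + 14x_2:
  (0, 44/5) → P = 616/5
  (0, 6) → P = 84
  (11/4, 33/4) → P = 176
  (16/5, 6) → P = 772/5

The binding constraints are 5x_1 + x_2 = 22 and x_1 + 5x_2 = 44.
Solving simultaneously gives x_1 = 11/4, x_2 = 33/4.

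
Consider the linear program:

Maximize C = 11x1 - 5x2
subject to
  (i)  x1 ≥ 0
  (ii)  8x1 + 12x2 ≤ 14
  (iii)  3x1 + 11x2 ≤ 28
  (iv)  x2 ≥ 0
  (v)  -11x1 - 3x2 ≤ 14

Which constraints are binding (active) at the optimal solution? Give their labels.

(ii) and (iv)

Feasible corners and C = 11x1 - 5x2:
  (0, 7/6) → C = -35/6
  (0, 0) → C = 0
  (7/4, 0) → C = 77/4

The maximum is at (7/4, 0). Substituting into each constraint, equality holds for (ii) and (iv); the remaining constraints have slack.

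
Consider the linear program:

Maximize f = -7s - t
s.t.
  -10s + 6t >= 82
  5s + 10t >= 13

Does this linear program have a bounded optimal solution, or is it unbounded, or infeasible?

From the feasible point (-371/65, 54/13), moving in the direction (-10, 5) keeps every constraint satisfied while f increases without bound.

unbounded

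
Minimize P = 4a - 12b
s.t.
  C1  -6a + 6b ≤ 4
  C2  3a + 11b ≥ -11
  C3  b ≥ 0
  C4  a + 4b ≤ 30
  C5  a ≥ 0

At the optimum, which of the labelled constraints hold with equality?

C1 and C4

Extreme points and P = 4a - 12b:
  (82/15, 92/15) → P = -776/15
  (0, 2/3) → P = -8
  (30, 0) → P = 120
  (0, 0) → P = 0

The minimum is at (82/15, 92/15). Substituting into each constraint, equality holds for C1 and C4; the remaining constraints have slack.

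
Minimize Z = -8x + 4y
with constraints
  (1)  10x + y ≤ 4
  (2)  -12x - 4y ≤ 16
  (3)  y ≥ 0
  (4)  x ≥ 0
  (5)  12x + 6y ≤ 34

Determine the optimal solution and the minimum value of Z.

The optimum lies where 10x + y = 4 and y = 0.
Solving simultaneously gives x = 2/5, y = 0.

x = 2/5, y = 0, minimum Z = -16/5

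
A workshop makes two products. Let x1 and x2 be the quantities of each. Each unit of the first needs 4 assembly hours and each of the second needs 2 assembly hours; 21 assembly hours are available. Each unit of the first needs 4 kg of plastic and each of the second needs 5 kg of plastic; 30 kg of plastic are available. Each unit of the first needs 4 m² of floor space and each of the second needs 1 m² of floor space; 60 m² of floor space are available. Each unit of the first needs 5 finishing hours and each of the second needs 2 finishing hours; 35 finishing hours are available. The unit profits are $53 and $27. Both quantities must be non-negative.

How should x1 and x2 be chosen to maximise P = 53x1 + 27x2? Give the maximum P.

x1 = 15/4, x2 = 3, maximum P = 1119/4

Extreme points and P = 53x1 + 27x2:
  (0, 0) → P = 0
  (0, 6) → P = 162
  (21/4, 0) → P = 1113/4
  (15/4, 3) → P = 1119/4

The binding constraints are 4x1 + 2x2 = 21 and 4x1 + 5x2 = 30.
Solving simultaneously gives x1 = 15/4, x2 = 3.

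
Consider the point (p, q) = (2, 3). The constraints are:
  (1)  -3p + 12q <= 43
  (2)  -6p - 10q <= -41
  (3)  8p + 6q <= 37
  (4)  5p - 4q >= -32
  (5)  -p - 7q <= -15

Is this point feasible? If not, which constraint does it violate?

feasible

(1): 30 ≤ 43 ✓
(2): -42 ≤ -41 ✓
(3): 34 ≤ 37 ✓
(4): -2 ≥ -32 ✓
(5): -23 ≤ -15 ✓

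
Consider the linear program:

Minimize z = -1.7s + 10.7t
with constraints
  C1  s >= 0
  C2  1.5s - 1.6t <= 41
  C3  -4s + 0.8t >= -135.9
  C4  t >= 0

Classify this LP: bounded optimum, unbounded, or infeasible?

bounded optimum

Corner points and z = -1.7s + 10.7t:
  (0, 0) → z = 0
  (2308/65, 797/104) → z = 112507/5200
  (82/3, 0) → z = -697/15
The feasible region has finitely many vertices and no improving ray; the minimum is -697/15 at (82/3, 0).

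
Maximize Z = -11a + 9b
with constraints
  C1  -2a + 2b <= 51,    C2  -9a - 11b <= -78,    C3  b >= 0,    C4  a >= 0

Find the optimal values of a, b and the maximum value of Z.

a = 0, b = 51/2, maximum Z = 459/2

The feasible region is unbounded (it extends along (1, 1), (1, 0)), but Z strictly decreases along every unbounded feasible direction, so there is no improving ray and the maximum is attained at a vertex.

At the optimal vertex, -2a + 2b = 51 and a = 0.
Solving simultaneously gives a = 0, b = 51/2.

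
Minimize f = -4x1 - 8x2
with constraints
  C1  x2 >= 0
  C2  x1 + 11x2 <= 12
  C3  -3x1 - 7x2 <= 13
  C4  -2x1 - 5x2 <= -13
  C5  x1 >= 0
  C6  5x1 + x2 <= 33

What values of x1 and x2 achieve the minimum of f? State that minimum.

Feasible corners and f = -4x1 - 8x2:
  (13/2, 0) → f = -26
  (33/5, 0) → f = -132/5
  (83/17, 11/17) → f = -420/17
  (13/2, 1/2) → f = -30

x1 = 13/2, x2 = 1/2, minimum f = -30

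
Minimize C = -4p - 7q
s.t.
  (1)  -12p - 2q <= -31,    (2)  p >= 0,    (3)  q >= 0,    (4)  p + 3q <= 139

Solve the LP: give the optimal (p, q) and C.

p = 139, q = 0, minimum C = -556

Corner points and C = -4p - 7q:
  (0, 31/2) → C = -217/2
  (31/12, 0) → C = -31/3
  (0, 139/3) → C = -973/3
  (139, 0) → C = -556

At the optimal vertex, q = 0 and p + 3q = 139.
Solving simultaneously gives p = 139, q = 0.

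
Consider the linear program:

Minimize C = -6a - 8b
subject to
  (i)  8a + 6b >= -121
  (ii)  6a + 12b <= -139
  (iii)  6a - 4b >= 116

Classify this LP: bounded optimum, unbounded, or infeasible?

unbounded

From the feasible point (53/17, -827/34), moving in the direction (12, -6) keeps every constraint satisfied while C decreases without bound.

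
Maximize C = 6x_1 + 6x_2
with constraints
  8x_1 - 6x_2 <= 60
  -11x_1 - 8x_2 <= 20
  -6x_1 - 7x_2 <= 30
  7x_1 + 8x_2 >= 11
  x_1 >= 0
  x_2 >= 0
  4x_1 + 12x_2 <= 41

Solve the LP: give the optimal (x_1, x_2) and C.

Extreme points and C = 6x_1 + 6x_2:
  (15/2, 0) → C = 45
  (161/20, 11/15) → C = 527/10
  (0, 11/8) → C = 33/4
  (11/7, 0) → C = 66/7
  (0, 41/12) → C = 41/2

x_1 = 161/20, x_2 = 11/15, maximum C = 527/10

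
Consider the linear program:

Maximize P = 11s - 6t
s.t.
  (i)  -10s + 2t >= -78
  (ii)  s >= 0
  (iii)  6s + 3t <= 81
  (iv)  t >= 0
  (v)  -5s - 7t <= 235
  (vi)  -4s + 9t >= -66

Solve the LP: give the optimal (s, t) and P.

The optimum lies where -10s + 2t = -78 and t = 0.
Solving simultaneously gives s = 39/5, t = 0.

s = 39/5, t = 0, maximum P = 429/5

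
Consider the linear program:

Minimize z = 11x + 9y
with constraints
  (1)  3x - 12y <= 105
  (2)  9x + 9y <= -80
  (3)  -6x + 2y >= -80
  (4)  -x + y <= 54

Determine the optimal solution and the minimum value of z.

x = -251/3, y = -89/3, minimum z = -3562/3

Vertices and z = 11x + 9y:
  (-1/9, -79/9) → z = -722/9
  (-251/3, -89/3) → z = -3562/3
  (-283/9, 203/9) → z = -1286/9

At the optimal vertex, 3x - 12y = 105 and -x + y = 54.
Solving simultaneously gives x = -251/3, y = -89/3.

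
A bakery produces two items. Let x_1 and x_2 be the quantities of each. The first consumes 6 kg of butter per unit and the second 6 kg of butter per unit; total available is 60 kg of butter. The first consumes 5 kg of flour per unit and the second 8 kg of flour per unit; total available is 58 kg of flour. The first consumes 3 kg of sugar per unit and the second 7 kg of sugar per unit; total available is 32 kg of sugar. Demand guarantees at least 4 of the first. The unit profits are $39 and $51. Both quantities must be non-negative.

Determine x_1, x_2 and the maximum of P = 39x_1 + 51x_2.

x_1 = 19/2, x_2 = 1/2, maximum P = 396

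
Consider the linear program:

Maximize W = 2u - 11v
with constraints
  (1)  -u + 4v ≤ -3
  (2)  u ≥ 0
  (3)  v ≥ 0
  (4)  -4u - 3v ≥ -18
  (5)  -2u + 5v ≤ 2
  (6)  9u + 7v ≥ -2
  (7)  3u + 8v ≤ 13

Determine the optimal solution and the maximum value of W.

u = 13/3, v = 0, maximum W = 26/3

Vertices and W = 2u - 11v:
  (3, 0) → W = 6
  (19/5, 1/5) → W = 27/5
  (13/3, 0) → W = 26/3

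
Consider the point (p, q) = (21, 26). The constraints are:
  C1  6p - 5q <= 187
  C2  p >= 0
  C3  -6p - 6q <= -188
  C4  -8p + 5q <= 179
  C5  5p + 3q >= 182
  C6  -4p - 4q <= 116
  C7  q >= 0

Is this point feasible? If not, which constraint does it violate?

C1: -4 ≤ 187 ✓
C2: 21 ≥ 0 ✓
C3: -282 ≤ -188 ✓
C4: -38 ≤ 179 ✓
C5: 183 ≥ 182 ✓
C6: -188 ≤ 116 ✓
C7: 26 ≥ 0 ✓

feasible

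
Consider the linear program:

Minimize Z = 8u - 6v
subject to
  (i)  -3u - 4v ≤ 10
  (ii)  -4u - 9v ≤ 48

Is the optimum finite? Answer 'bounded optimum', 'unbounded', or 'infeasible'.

From the feasible point (102/11, -104/11), moving in the direction (-4, 3) keeps every constraint satisfied while Z decreases without bound.

unbounded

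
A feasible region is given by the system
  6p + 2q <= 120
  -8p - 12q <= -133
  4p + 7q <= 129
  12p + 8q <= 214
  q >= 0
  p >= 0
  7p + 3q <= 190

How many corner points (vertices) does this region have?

Intersecting each pair of boundary lines and keeping only the points that satisfy every inequality leaves:
  (133/8, 0)
  (0, 133/12)
  (233/26, 173/13)
  (0, 129/7)
  (107/6, 0)

5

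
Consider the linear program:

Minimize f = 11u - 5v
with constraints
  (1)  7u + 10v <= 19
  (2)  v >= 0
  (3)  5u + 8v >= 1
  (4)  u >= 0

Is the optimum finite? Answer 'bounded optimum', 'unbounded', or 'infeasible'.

Extreme points and f = 11u - 5v:
  (19/7, 0) → f = 209/7
  (0, 19/10) → f = -19/2
  (1/5, 0) → f = 11/5
  (0, 1/8) → f = -5/8
The feasible region has finitely many vertices and no improving ray; the minimum is -19/2 at (0, 19/10).

bounded optimum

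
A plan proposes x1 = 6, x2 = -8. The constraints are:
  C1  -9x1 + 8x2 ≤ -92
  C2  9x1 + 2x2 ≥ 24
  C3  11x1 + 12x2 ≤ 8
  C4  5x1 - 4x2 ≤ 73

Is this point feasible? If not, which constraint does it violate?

C1: -118 ≤ -92 ✓
C2: 38 ≥ 24 ✓
C3: -30 ≤ 8 ✓
C4: 62 ≤ 73 ✓

feasible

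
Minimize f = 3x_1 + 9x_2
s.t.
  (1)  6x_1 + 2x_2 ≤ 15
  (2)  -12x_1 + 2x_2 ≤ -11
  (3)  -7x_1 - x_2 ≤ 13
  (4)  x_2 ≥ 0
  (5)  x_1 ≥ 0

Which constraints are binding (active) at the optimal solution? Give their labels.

Vertices and f = 3x_1 + 9x_2:
  (13/9, 19/6) → f = 197/6
  (5/2, 0) → f = 15/2
  (11/12, 0) → f = 11/4

The minimum is at (11/12, 0). Substituting into each constraint, equality holds for (2) and (4); the remaining constraints have slack.

(2) and (4)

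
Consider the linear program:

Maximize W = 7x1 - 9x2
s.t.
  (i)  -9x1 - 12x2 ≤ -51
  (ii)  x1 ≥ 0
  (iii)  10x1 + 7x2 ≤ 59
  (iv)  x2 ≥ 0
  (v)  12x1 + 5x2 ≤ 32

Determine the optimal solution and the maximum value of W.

x1 = 43/33, x2 = 36/11, maximum W = -61/3

Feasible corners and W = 7x1 - 9x2:
  (0, 17/4) → W = -153/4
  (43/33, 36/11) → W = -61/3
  (0, 32/5) → W = -288/5

The binding constraints are -9x1 - 12x2 = -51 and 12x1 + 5x2 = 32.
Solving simultaneously gives x1 = 43/33, x2 = 36/11.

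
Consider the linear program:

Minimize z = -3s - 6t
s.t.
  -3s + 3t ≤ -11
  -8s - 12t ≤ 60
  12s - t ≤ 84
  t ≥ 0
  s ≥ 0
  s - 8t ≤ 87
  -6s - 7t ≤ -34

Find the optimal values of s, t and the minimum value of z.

Feasible corners and z = -3s - 6t:
  (241/33, 40/11) → z = -481/11
  (179/39, 12/13) → z = -251/13
  (7, 0) → z = -21
  (17/3, 0) → z = -17

The optimum lies where -3s + 3t = -11 and 12s - t = 84.
Solving simultaneously gives s = 241/33, t = 40/11.

s = 241/33, t = 40/11, minimum z = -481/11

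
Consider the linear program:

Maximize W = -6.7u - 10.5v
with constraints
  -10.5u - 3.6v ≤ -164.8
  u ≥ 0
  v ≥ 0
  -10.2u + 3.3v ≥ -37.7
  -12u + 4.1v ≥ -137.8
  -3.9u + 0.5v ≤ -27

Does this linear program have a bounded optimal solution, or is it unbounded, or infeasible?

Corner points and W = -6.7u - 10.5v:
  (22652/2379, 14279/793) → W = -6015569/23790
  (17960/1929, 11974/643) → W = -497513/1929
The feasible region has finitely many vertices and no improving ray; the maximum is -6015569/23790 at (22652/2379, 14279/793).

bounded optimum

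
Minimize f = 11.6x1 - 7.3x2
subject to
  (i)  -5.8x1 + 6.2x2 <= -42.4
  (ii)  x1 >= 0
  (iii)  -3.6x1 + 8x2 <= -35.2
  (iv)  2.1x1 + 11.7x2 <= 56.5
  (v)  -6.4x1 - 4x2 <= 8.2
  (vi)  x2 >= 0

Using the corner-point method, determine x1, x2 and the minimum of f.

x1 = 88/9, x2 = 0, minimum f = 5104/45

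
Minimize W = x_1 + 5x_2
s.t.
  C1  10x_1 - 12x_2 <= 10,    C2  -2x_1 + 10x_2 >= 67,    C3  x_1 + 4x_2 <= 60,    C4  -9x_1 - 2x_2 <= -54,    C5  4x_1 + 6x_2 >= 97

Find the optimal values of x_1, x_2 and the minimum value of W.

Corner points and W = x_1 + 5x_2:
  (226/19, 345/38) → W = 2177/38
  (190/13, 295/26) → W = 1855/26
  (142/13, 231/26) → W = 1439/26
  (48/17, 243/17) → W = 1263/17
  (65/23, 657/46) → W = 3415/46

The optimum lies where -2x_1 + 10x_2 = 67 and 4x_1 + 6x_2 = 97.
Solving simultaneously gives x_1 = 142/13, x_2 = 231/26.

x_1 = 142/13, x_2 = 231/26, minimum W = 1439/26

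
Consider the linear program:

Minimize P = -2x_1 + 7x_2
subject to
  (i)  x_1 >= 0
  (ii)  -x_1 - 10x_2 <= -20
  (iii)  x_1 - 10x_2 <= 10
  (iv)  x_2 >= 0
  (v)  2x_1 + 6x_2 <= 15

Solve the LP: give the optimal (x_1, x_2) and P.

Feasible corners and P = -2x_1 + 7x_2:
  (0, 2) → P = 14
  (0, 5/2) → P = 35/2
  (15/7, 25/14) → P = 115/14

x_1 = 15/7, x_2 = 25/14, minimum P = 115/14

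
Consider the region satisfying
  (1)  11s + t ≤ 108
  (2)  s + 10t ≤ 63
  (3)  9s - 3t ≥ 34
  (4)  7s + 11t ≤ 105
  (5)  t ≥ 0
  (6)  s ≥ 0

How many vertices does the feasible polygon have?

Intersecting each pair of boundary lines and keeping only the points that satisfy every inequality leaves:
  (19/2, 7/2)
  (108/11, 0)
  (529/93, 533/93)
  (357/59, 336/59)
  (34/9, 0)

5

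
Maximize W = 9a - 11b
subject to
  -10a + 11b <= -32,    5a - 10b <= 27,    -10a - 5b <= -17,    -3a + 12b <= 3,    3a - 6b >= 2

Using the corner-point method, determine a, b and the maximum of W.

Corner points and W = 9a - 11b:
  (347/160, -15/16) → W = 4773/160
  (139/29, 42/29) → W = 789/29
  (61/25, -37/25) → W = 956/25
  (59/5, 16/5) → W = 71

a = 59/5, b = 16/5, maximum W = 71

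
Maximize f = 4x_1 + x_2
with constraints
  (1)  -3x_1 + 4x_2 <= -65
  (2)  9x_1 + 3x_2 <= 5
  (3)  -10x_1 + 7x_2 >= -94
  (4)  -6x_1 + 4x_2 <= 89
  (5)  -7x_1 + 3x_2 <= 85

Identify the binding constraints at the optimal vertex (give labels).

(1) and (3)

Extreme points and f = 4x_1 + x_2:
  (-79/19, -368/19) → f = -36
  (-535/19, -710/19) → f = -150
  (-877/19, -1508/19) → f = -264

The maximum is at (-79/19, -368/19). Substituting into each constraint, equality holds for (1) and (3); the remaining constraints have slack.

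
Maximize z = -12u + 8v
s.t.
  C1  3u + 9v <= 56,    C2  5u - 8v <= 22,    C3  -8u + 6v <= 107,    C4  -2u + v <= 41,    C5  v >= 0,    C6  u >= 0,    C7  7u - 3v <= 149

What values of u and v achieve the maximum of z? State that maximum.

Feasible corners and z = -12u + 8v:
  (646/69, 214/69) → z = -6040/69
  (0, 56/9) → z = 448/9
  (22/5, 0) → z = -264/5
  (0, 0) → z = 0

u = 0, v = 56/9, maximum z = 448/9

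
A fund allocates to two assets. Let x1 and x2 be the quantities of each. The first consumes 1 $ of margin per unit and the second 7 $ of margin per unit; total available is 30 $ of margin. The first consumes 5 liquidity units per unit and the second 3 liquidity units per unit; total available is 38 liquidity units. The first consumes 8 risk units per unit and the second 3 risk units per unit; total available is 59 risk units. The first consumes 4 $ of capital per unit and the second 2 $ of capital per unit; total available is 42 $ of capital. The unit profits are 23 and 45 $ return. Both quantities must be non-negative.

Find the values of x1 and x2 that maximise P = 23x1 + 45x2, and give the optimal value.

x1 = 11/2, x2 = 7/2, maximum P = 284

At the optimal vertex, x1 + 7x2 = 30 and 5x1 + 3x2 = 38.
Solving simultaneously gives x1 = 11/2, x2 = 7/2.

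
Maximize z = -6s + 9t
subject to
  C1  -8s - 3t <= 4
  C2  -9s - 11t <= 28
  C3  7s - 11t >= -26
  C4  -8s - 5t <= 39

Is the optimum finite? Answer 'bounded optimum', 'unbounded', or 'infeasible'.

Feasible corners and z = -6s + 9t:
  (40/61, -188/61) → z = -1932/61
  (-122/109, 180/109) → z = 2352/109
The feasible region has finitely many vertices and no improving ray; the maximum is 2352/109 at (-122/109, 180/109).

bounded optimum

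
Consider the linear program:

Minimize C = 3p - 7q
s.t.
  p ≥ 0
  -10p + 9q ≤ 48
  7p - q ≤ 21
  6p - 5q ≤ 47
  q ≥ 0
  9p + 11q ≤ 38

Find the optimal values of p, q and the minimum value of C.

p = 0, q = 38/11, minimum C = -266/11

Corner points and C = 3p - 7q:
  (0, 0) → C = 0
  (0, 38/11) → C = -266/11
  (3, 0) → C = 9
  (269/86, 77/86) → C = 134/43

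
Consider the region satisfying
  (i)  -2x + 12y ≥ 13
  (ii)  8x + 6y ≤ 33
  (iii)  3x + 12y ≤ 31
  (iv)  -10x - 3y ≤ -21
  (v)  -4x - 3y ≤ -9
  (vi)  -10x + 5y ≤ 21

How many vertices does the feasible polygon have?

Intersecting each pair of boundary lines and keeping only the points that satisfy every inequality leaves:
  (53/18, 85/54)
  (71/42, 86/63)
  (35/13, 149/78)
  (53/37, 247/111)

4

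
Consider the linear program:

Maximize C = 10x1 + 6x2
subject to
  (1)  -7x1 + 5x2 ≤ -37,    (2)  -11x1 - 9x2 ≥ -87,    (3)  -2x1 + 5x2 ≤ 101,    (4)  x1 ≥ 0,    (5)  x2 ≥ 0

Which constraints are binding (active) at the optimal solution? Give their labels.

(2) and (5)

Extreme points and C = 10x1 + 6x2:
  (384/59, 101/59) → C = 4446/59
  (37/7, 0) → C = 370/7
  (87/11, 0) → C = 870/11

The maximum is at (87/11, 0). Substituting into each constraint, equality holds for (2) and (5); the remaining constraints have slack.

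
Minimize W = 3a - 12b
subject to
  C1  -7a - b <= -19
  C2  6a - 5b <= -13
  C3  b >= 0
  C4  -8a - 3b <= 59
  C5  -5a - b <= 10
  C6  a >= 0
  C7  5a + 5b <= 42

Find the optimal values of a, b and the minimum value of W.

Extreme points and W = 3a - 12b:
  (2, 5) → W = -54
  (53/30, 199/30) → W = -743/10
  (29/11, 317/55) → W = -3369/55

The optimum lies where -7a - b = -19 and 5a + 5b = 42.
Solving simultaneously gives a = 53/30, b = 199/30.

a = 53/30, b = 199/30, minimum W = -743/10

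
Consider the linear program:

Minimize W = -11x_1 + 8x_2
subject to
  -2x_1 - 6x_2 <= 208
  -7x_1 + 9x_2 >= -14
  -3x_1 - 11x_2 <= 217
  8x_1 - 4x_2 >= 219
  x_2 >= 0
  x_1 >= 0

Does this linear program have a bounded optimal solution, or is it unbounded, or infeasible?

unbounded

From the feasible point (1915/44, 1421/44), moving in the direction (9, 7) keeps every constraint satisfied while W decreases without bound.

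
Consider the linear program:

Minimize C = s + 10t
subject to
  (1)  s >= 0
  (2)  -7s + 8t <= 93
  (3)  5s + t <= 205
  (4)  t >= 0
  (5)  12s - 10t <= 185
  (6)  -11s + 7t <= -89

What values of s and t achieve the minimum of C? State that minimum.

s = 89/11, t = 0, minimum C = 89/11

Feasible corners and C = s + 10t:
  (2235/62, 1535/62) → C = 17585/62
  (762/23, 905/23) → C = 9812/23
  (185/12, 0) → C = 185/12
  (89/11, 0) → C = 89/11

The binding constraints are t = 0 and -11s + 7t = -89.
Solving simultaneously gives s = 89/11, t = 0.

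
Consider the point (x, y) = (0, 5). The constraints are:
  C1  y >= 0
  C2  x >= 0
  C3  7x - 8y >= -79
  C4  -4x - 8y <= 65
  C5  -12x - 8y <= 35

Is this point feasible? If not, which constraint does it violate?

C1: 5 ≥ 0 ✓
C2: 0 ≥ 0 ✓
C3: -40 ≥ -79 ✓
C4: -40 ≤ 65 ✓
C5: -40 ≤ 35 ✓

feasible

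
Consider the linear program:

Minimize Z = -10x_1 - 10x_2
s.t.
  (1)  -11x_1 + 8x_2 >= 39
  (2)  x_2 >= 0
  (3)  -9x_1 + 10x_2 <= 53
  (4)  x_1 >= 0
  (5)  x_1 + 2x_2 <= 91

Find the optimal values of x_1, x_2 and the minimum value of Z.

Corner points and Z = -10x_1 - 10x_2:
  (17/19, 116/19) → Z = -70
  (0, 39/8) → Z = -195/4
  (0, 53/10) → Z = -53

The optimum lies where -11x_1 + 8x_2 = 39 and -9x_1 + 10x_2 = 53.
Solving simultaneously gives x_1 = 17/19, x_2 = 116/19.

x_1 = 17/19, x_2 = 116/19, minimum Z = -70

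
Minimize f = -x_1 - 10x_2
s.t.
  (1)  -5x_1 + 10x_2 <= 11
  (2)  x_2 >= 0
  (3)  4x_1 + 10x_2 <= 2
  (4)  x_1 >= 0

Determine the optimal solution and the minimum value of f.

x_1 = 0, x_2 = 1/5, minimum f = -2

Extreme points and f = -x_1 - 10x_2:
  (1/2, 0) → f = -1/2
  (0, 0) → f = 0
  (0, 1/5) → f = -2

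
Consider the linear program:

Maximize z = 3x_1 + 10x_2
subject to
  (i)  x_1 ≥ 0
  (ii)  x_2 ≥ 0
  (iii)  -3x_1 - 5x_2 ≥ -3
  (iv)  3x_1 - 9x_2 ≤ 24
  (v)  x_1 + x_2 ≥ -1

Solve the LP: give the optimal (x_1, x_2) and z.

x_1 = 0, x_2 = 3/5, maximum z = 6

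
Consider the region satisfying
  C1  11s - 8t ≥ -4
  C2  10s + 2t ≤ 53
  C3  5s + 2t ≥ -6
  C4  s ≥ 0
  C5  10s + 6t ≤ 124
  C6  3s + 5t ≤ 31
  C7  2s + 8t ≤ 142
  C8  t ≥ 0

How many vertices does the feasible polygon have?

5

Intersecting each pair of boundary lines and keeping only the points that satisfy every inequality leaves:
  (0, 1/2)
  (228/79, 353/79)
  (203/44, 151/44)
  (53/10, 0)
  (0, 0)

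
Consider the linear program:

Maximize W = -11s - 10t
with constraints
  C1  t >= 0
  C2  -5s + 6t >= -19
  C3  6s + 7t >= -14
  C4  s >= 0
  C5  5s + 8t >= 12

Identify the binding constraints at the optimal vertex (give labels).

Extreme points and W = -11s - 10t:
  (19/5, 0) → W = -209/5
  (12/5, 0) → W = -132/5
  (0, 3/2) → W = -15
The feasible region is unbounded (it extends along (0, 1), (6, 5)), but W strictly decreases along every unbounded feasible direction, so there is no improving ray and the maximum is attained at a vertex.

The maximum is at (0, 3/2). Substituting into each constraint, equality holds for C4 and C5; the remaining constraints have slack.

C4 and C5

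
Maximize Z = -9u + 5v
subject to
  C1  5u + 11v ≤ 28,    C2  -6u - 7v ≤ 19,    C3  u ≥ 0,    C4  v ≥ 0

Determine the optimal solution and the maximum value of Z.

Feasible corners and Z = -9u + 5v:
  (0, 28/11) → Z = 140/11
  (28/5, 0) → Z = -252/5
  (0, 0) → Z = 0

u = 0, v = 28/11, maximum Z = 140/11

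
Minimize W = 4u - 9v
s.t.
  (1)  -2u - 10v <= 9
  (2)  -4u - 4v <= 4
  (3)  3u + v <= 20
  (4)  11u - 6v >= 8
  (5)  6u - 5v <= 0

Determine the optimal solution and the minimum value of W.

u = 128/29, v = 196/29, minimum W = -1252/29

Feasible corners and W = 4u - 9v:
  (128/29, 196/29) → W = -1252/29
  (100/21, 40/7) → W = -680/21
  (40/19, 48/19) → W = -272/19

The optimum lies where 3u + v = 20 and 11u - 6v = 8.
Solving simultaneously gives u = 128/29, v = 196/29.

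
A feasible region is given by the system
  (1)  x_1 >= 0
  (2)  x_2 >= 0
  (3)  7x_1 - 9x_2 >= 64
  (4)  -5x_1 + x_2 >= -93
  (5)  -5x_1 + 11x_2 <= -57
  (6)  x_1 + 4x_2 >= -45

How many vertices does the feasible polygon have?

3

The feasible vertices (each the meet of two boundaries and inside every other half-plane) are:
  (93/5, 0)
  (57/5, 0)
  (483/25, 18/5)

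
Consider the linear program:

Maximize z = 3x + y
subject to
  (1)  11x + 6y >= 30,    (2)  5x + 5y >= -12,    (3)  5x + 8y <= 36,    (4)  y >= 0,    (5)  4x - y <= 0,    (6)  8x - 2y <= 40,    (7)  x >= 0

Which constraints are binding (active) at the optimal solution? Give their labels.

Extreme points and z = 3x + y:
  (12/29, 123/29) → z = 159/29
  (6/7, 24/7) → z = 6
  (36/37, 144/37) → z = 252/37

The maximum is at (36/37, 144/37). Substituting into each constraint, equality holds for (3) and (5); the remaining constraints have slack.

(3) and (5)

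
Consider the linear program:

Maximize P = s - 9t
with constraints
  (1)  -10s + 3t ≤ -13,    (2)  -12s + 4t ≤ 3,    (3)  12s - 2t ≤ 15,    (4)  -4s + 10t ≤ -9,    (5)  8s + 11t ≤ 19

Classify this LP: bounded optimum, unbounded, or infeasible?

unbounded

From the feasible point (103/88, -19/44), moving in the direction (-2, -12) keeps every constraint satisfied while P increases without bound.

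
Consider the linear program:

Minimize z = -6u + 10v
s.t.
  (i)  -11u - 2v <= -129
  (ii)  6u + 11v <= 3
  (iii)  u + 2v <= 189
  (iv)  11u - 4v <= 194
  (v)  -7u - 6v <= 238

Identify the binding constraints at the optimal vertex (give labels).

(i) and (iv)

Corner points and z = -6u + 10v:
  (1413/109, -741/109) → z = -15888/109
  (452/33, -65/6) → z = -6287/33
  (74/5, -39/5) → z = -834/5

The minimum is at (452/33, -65/6). Substituting into each constraint, equality holds for (i) and (iv); the remaining constraints have slack.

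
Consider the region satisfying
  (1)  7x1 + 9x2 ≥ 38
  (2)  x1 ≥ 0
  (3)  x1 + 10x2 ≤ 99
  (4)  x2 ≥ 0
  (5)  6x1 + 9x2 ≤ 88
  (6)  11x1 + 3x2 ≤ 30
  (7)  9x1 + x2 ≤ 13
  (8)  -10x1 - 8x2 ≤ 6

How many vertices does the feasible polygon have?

5

Intersecting each pair of boundary lines and keeping only the points that satisfy every inequality leaves:
  (0, 38/9)
  (79/74, 251/74)
  (0, 88/9)
  (2/27, 788/81)
  (9/16, 127/16)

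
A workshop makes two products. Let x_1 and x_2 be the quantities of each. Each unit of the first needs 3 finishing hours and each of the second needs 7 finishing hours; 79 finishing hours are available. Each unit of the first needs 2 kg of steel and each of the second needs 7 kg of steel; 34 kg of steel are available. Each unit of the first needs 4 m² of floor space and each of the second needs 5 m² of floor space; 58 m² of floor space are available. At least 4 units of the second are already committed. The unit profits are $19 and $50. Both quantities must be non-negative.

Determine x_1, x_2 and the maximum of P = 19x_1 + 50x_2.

x_1 = 3, x_2 = 4, maximum P = 257

Vertices and P = 19x_1 + 50x_2:
  (0, 34/7) → P = 1700/7
  (0, 4) → P = 200
  (3, 4) → P = 257

The binding constraints are 2x_1 + 7x_2 = 34 and x_2 = 4.
Solving simultaneously gives x_1 = 3, x_2 = 4.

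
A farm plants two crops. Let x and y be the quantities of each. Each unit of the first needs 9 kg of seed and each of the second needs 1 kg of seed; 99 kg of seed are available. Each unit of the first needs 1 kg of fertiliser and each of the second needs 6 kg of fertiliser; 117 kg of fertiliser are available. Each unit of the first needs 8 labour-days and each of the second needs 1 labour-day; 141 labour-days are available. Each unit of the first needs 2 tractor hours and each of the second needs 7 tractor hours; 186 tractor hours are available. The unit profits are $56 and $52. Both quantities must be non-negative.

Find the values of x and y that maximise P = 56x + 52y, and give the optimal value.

Feasible corners and P = 56x + 52y:
  (0, 0) → P = 0
  (0, 39/2) → P = 1014
  (11, 0) → P = 616
  (9, 18) → P = 1440

x = 9, y = 18, maximum P = 1440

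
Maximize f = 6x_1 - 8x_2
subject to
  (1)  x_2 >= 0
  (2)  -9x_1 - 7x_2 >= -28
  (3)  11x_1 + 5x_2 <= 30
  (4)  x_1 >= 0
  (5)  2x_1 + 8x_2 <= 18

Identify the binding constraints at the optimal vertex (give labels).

Extreme points and f = 6x_1 - 8x_2:
  (30/11, 0) → f = 180/11
  (0, 0) → f = 0
  (35/16, 19/16) → f = 29/8
  (49/29, 53/29) → f = -130/29
  (0, 9/4) → f = -18

The maximum is at (30/11, 0). Substituting into each constraint, equality holds for (1) and (3); the remaining constraints have slack.

(1) and (3)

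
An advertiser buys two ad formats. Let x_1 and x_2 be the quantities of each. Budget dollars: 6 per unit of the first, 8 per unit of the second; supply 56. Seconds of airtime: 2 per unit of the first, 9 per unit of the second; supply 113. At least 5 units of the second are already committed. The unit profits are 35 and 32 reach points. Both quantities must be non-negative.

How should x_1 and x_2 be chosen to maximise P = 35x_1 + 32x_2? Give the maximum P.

Extreme points and P = 35x_1 + 32x_2:
  (0, 7) → P = 224
  (0, 5) → P = 160
  (8/3, 5) → P = 760/3

x_1 = 8/3, x_2 = 5, maximum P = 760/3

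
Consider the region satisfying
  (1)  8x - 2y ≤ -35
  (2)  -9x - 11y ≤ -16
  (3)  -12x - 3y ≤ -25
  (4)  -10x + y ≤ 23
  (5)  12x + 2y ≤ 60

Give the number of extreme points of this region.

3

Of the 10 pairwise boundary intersections, those satisfying every inequality are:
  (-11/12, 83/6)
  (5/4, 45/2)
  (7/16, 219/8)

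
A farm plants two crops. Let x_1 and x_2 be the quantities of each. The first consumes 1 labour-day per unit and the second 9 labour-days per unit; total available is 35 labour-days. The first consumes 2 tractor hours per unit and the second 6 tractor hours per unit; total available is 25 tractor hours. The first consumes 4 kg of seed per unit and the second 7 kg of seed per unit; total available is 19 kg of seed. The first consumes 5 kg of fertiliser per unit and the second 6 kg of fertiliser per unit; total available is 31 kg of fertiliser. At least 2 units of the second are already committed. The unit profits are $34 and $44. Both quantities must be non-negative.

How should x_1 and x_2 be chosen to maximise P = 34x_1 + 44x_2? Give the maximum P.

Extreme points and P = 34x_1 + 44x_2:
  (0, 19/7) → P = 836/7
  (0, 2) → P = 88
  (5/4, 2) → P = 261/2

x_1 = 5/4, x_2 = 2, maximum P = 261/2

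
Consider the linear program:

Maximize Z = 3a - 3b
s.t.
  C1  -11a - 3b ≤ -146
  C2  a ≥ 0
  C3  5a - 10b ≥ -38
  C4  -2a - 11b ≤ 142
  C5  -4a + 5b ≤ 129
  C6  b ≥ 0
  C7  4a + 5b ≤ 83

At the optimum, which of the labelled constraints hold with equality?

Feasible corners and Z = 3a - 3b:
  (146/11, 0) → Z = 438/11
  (481/43, 329/43) → Z = 456/43
  (83/4, 0) → Z = 249/4

The maximum is at (83/4, 0). Substituting into each constraint, equality holds for C6 and C7; the remaining constraints have slack.

C6 and C7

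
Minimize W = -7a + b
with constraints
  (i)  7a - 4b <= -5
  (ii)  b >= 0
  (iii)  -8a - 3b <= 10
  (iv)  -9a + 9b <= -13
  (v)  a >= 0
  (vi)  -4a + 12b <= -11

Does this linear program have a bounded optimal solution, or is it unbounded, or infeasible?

The boundaries b = 0 and -4a + 12b = -11 meet at (11/4, 0), but that point violates 7a - 4b ≤ -5. Every candidate vertex is excluded by some other constraint, so the feasible region is empty.

infeasible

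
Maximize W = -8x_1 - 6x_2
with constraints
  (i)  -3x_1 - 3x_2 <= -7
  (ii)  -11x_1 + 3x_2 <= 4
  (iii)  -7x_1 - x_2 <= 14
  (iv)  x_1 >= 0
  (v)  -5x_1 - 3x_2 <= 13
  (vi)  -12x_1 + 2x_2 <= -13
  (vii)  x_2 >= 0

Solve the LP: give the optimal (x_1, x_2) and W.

Vertices and W = -8x_1 - 6x_2:
  (53/42, 15/14) → W = -347/21
  (7/3, 0) → W = -56/3
  (47/14, 191/14) → W = -761/7
The feasible region is unbounded (it extends along (1, 0), (3, 11)), but W strictly decreases along every unbounded feasible direction, so there is no improving ray and the maximum is attained at a vertex.

The optimum lies where -3x_1 - 3x_2 = -7 and -12x_1 + 2x_2 = -13.
Solving simultaneously gives x_1 = 53/42, x_2 = 15/14.

x_1 = 53/42, x_2 = 15/14, maximum W = -347/21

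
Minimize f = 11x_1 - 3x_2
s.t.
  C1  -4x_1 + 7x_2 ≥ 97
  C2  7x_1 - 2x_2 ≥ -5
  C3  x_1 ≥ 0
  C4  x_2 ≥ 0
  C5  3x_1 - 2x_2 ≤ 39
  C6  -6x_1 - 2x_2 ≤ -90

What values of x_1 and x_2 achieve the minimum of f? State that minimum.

x_1 = 85/13, x_2 = 330/13, minimum f = -55/13

Vertices and f = 11x_1 - 3x_2:
  (467/13, 447/13) → f = 292
  (218/25, 471/25) → f = 197/5
  (85/13, 330/13) → f = -55/13
The feasible region is unbounded (it extends along (2, 7), (2, 3)), but f strictly increases along every unbounded feasible direction, so there is no improving ray and the minimum is attained at a vertex.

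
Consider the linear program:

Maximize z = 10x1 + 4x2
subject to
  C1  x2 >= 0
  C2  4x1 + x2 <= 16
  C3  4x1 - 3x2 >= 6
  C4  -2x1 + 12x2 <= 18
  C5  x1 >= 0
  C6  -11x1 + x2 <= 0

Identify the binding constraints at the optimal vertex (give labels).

Feasible corners and z = 10x1 + 4x2:
  (4, 0) → z = 40
  (3/2, 0) → z = 15
  (87/25, 52/25) → z = 1078/25
  (3, 2) → z = 38

The maximum is at (87/25, 52/25). Substituting into each constraint, equality holds for C2 and C4; the remaining constraints have slack.

C2 and C4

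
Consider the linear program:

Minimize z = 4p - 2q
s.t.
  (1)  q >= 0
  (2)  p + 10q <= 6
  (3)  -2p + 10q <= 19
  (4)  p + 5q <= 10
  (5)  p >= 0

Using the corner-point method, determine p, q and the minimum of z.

p = 0, q = 3/5, minimum z = -6/5

Corner points and z = 4p - 2q:
  (6, 0) → z = 24
  (0, 0) → z = 0
  (0, 3/5) → z = -6/5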